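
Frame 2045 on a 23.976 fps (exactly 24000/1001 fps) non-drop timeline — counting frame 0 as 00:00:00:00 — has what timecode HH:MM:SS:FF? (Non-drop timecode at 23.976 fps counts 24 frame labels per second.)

00:01:25:05

2045 ÷ 24 = 85 full seconds, remainder 5 frames.
85 s = 0 h 1 min 25 s.
Timecode: 00:01:25:05.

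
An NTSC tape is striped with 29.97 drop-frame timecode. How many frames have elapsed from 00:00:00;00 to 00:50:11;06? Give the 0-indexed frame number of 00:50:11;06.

As if non-drop at 30 labels/s: (0 × 3600 + 50 × 60 + 11) × 30 + 6 = 90336.
Minute boundaries passed: 50; those not divisible by 10: 50 − 5 = 45; dropped labels = 2 × 45 = 90.
Actual frame index = 90336 − 90 = 90246.

90246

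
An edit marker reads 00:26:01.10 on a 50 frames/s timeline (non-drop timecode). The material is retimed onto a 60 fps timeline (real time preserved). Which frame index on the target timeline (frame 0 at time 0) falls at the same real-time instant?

frame 93672

Source frame index: (0×3600 + 26×60 + 1) × 50 + 10 = 78060.
Real time: 78060 / (50) = 7806/5 s.
Target frame: (7806/5) × (60) = 93672.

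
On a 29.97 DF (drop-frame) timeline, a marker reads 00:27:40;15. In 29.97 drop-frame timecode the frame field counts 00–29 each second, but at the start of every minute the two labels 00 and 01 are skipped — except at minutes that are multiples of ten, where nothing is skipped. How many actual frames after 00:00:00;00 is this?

Complete 10-minute blocks: 2, each 17982 frames → 35964.
Remaining 7 whole minutes in the current block: 1800 + 6 × 1798 = 12588 frames.
Within the current minute: 40 × 30 + 15 − 2 = 1213 (labels ;00/;01 skipped at this minute). Total = 35964 + 12588 + 1213 = 49765.

49765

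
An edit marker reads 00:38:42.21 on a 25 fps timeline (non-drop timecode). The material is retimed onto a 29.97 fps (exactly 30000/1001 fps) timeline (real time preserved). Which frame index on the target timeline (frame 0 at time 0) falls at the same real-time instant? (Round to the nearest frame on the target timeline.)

frame 69616

Source frame index: (0×3600 + 38×60 + 42) × 25 + 21 = 58071.
Real time: 58071 / (25) = 58071/25 s.
Target frame: (58071/25) × (30000/1001) = 5360400/77 ≈ 69615.584 → 69616.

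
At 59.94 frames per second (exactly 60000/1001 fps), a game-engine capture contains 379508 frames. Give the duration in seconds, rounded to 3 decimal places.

6331.458 seconds

Running time = 379508 × 1001/60000 = 94971877/15000 s ≈ 6331.458 s.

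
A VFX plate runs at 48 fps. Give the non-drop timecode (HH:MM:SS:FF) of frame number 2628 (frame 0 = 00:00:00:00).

2628 ÷ 48 = 54 full seconds, remainder 36 frames.
54 s = 0 h 0 min 54 s.
Timecode: 00:00:54:36.

00:00:54:36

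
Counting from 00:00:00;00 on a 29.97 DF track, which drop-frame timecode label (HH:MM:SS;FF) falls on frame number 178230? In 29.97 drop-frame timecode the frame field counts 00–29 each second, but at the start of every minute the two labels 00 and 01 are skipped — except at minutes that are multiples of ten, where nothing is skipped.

01:39:07;00

Ten DF minutes hold 17982 frames, so frame 178230 lies in block 9 (frames 161838–179819) with 16392 frames into that block.
The block's first minute is 1800 frames and the rest 1798 each; 16392 frames reaches minute 9, so 9 × 18 + 9 × 2 = 180 labels have been skipped so far.
Adding those back, label number 178230 + 180 = 178410 at 30 labels/s is 5947 s + 0 f = 1 h 39 min 7 s frame 0, i.e. 01:39:07;00.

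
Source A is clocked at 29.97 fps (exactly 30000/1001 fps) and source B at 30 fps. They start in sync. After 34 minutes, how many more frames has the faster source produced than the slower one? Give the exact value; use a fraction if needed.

34 min = 2040 s.
A emits 30000/1001 × 2040 = 61200000/1001 frames; B emits 30 × 2040 = 61200.
Difference = 61200/1001 frames (≈ 61.1389); B is ahead of A.

61200/1001 frames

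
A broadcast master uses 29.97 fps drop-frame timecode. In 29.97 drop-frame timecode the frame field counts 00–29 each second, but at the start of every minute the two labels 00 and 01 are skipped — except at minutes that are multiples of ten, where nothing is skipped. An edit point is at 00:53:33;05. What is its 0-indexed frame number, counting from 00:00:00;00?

Complete 10-minute blocks: 5, each 17982 frames → 89910.
Remaining 3 whole minutes in the current block: 1800 + 2 × 1798 = 5396 frames.
Within the current minute: 33 × 30 + 5 − 2 = 993 (labels ;00/;01 skipped at this minute). Total = 89910 + 5396 + 993 = 96299.

96299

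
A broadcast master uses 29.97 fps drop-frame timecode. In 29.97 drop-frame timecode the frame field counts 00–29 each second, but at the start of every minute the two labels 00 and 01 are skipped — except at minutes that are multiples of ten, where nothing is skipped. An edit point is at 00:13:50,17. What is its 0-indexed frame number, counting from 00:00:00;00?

Complete 10-minute blocks: 1, each 17982 frames → 17982.
Remaining 3 whole minutes in the current block: 1800 + 2 × 1798 = 5396 frames.
Within the current minute: 50 × 30 + 17 − 2 = 1515 (labels ;00/;01 skipped at this minute). Total = 17982 + 5396 + 1515 = 24893.

24893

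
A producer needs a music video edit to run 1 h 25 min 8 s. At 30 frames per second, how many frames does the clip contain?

153240 frames

1 h 25 min 8 s = 5108 s.
Frames = 5108 × 30 = 153240.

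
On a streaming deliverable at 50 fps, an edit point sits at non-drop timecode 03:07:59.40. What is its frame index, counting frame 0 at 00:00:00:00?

Total seconds to the label: (3 × 3600 + 7 × 60 + 59) = 11279.
Frame index = 11279 × 50 + 40 = 563990.

563990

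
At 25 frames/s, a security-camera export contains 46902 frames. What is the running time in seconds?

Running time = 46902 / (25) = 1876.08 s.

1876.08 seconds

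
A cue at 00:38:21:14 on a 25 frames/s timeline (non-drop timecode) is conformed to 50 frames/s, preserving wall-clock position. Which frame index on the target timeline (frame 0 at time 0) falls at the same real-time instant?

frame 115078

Source frame index: (0×3600 + 38×60 + 21) × 25 + 14 = 57539.
Real time: 57539 / (25) = 57539/25 s.
Target frame: (57539/25) × (50) = 115078.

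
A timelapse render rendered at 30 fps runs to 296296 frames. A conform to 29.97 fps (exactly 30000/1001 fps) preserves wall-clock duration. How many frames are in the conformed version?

296000 frames

Target frames = source frames × (target rate / source rate) = 296296 × (30000/1001)/(30) = 296296 × 1000/1001 = 296000.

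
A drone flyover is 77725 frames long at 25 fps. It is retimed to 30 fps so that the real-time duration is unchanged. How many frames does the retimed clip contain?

93270 frames

Target frames = source frames × (target rate / source rate) = 77725 × (30)/(25) = 77725 × 6/5 = 93270.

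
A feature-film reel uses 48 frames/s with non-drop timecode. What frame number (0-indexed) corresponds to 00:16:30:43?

Total seconds to the label: (0 × 3600 + 16 × 60 + 30) = 990.
Frame index = 990 × 48 + 43 = 47563.

47563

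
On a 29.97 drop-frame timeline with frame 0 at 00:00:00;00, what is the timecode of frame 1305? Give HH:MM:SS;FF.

00:00:43;15

Each 10-minute DF block holds 10 × 60 × 30 − 9 × 2 = 17982 frames. 1305 ÷ 17982 → 0 full blocks, remainder 1305.
Within the partial block the first minute is 1800 frames and each further minute 1798, so 0 further minute boundaries passed. Total skipped labels = 18 × 0 + 2 × 0 = 0.
Non-drop label index = 1305 + 0 = 1305; at 30 labels/s that is 00:00:43:15, i.e. DF 00:00:43;15.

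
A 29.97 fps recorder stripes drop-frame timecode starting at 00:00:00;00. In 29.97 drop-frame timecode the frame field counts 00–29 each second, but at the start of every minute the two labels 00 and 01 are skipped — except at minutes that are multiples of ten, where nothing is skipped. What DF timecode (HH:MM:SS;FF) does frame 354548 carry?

03:17:10;04

Ten DF minutes hold 17982 frames, so frame 354548 lies in block 19 (frames 341658–359639) with 12890 frames into that block.
The block's first minute is 1800 frames and the rest 1798 each; 12890 frames reaches minute 7, so 19 × 18 + 7 × 2 = 356 labels have been skipped so far.
Adding those back, label number 354548 + 356 = 354904 at 30 labels/s is 11830 s + 4 f = 3 h 17 min 10 s frame 4, i.e. 03:17:10;04.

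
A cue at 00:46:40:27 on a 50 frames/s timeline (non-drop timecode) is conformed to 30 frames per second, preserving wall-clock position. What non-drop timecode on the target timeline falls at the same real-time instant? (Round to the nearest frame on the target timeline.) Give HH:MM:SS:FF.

Source frame index: (0×3600 + 46×60 + 40) × 50 + 27 = 140027.
Real time: 140027 / (50) = 140027/50 s.
Target frame: (140027/50) × (30) = 420081/5 ≈ 84016.200 → 84016.
At 30 labels/s: frame 84016 → 00:46:40:16.

00:46:40:16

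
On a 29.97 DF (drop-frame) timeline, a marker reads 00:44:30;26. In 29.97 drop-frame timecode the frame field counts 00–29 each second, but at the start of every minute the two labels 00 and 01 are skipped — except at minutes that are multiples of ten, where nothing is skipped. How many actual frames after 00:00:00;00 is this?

80046

As if non-drop at 30 labels/s: (0 × 3600 + 44 × 60 + 30) × 30 + 26 = 80126.
Minute boundaries passed: 44; those not divisible by 10: 44 − 4 = 40; dropped labels = 2 × 40 = 80.
Actual frame index = 80126 − 80 = 80046.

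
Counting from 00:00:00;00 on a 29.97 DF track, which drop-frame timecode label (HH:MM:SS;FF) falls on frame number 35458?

00:19:43;04

Ten DF minutes hold 17982 frames, so frame 35458 lies in block 1 (frames 17982–35963) with 17476 frames into that block.
The block's first minute is 1800 frames and the rest 1798 each; 17476 frames reaches minute 9, so 1 × 18 + 9 × 2 = 36 labels have been skipped so far.
Adding those back, label number 35458 + 36 = 35494 at 30 labels/s is 1183 s + 4 f = 0 h 19 min 43 s frame 4, i.e. 00:19:43;04.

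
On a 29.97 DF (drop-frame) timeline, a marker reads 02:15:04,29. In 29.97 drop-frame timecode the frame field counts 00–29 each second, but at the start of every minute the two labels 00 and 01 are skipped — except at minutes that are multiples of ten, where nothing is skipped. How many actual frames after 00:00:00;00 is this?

242905

Complete 10-minute blocks: 13, each 17982 frames → 233766.
Remaining 5 whole minutes in the current block: 1800 + 4 × 1798 = 8992 frames.
Within the current minute: 4 × 30 + 29 − 2 = 147 (labels ;00/;01 skipped at this minute). Total = 233766 + 8992 + 147 = 242905.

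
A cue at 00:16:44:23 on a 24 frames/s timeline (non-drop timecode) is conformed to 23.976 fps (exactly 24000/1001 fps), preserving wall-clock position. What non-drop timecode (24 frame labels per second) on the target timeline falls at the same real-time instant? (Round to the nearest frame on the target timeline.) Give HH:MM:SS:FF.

Source frame index: (0×3600 + 16×60 + 44) × 24 + 23 = 24119.
Real time: 24119 / (24) = 24119/24 s.
Target frame: (24119/24) × (24000/1001) = 24119000/1001 ≈ 24094.905 → 24095.
At 24 labels/s: frame 24095 → 00:16:43:23.

00:16:43:23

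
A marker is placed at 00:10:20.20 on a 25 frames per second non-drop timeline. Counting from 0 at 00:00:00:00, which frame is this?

15520

Total seconds to the label: (0 × 3600 + 10 × 60 + 20) = 620.
Frame index = 620 × 25 + 20 = 15520.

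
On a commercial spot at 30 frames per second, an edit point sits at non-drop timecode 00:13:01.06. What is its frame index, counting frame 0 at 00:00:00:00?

Total seconds to the label: (0 × 3600 + 13 × 60 + 1) = 781.
Frame index = 781 × 30 + 6 = 23436.

23436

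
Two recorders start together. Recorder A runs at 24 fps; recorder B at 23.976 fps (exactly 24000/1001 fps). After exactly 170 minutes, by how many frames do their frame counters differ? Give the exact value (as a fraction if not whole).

244800/1001 frames

170 min = 10200 s.
A emits 24 × 10200 = 244800 frames; B emits 24000/1001 × 10200 = 244800000/1001.
Difference = 244800/1001 frames (≈ 244.5554); B is behind A.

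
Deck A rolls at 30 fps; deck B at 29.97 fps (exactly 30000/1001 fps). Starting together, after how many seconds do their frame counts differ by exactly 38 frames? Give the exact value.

The gap grows by |30000/1001 − 30| = 30/1001 frames per second.
Time for a 38-frame gap: 38 ÷ (30/1001) = 19019/15 s.

19019/15 seconds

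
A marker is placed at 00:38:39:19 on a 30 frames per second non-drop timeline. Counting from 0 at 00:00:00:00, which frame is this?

69589

Total seconds to the label: (0 × 3600 + 38 × 60 + 39) = 2319.
Frame index = 2319 × 30 + 19 = 69589.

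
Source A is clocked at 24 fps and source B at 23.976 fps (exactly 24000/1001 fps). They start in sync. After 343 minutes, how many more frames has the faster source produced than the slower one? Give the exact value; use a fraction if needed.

70560/143 frames

343 min = 20580 s.
A emits 24 × 20580 = 493920 frames; B emits 24000/1001 × 20580 = 70560000/143.
Difference = 70560/143 frames (≈ 493.4266); B is behind A.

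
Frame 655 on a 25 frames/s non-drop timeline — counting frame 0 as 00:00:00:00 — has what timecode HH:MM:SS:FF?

00:00:26:05

655 ÷ 25 = 26 full seconds, remainder 5 frames.
26 s = 0 h 0 min 26 s.
Timecode: 00:00:26:05.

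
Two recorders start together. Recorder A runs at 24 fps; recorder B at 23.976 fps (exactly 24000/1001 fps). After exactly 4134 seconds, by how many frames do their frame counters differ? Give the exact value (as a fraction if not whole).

7632/77 frames

A emits 24 × 4134 = 99216 frames; B emits 24000/1001 × 4134 = 7632000/77.
Difference = 7632/77 frames (≈ 99.1169); B is behind A.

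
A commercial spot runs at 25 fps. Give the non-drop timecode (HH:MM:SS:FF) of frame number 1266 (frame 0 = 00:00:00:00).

00:00:50:16

1266 ÷ 25 = 50 full seconds, remainder 16 frames.
50 s = 0 h 0 min 50 s.
Timecode: 00:00:50:16.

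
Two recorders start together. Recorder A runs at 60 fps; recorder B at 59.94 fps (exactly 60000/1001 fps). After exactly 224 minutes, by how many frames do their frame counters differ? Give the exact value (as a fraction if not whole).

115200/143 frames

224 min = 13440 s.
A emits 60 × 13440 = 806400 frames; B emits 60000/1001 × 13440 = 115200000/143.
Difference = 115200/143 frames (≈ 805.5944); B is behind A.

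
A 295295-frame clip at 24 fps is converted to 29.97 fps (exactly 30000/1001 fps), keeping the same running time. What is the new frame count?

Target frames = source frames × (target rate / source rate) = 295295 × (30000/1001)/(24) = 295295 × 1250/1001 = 368750.

368750 frames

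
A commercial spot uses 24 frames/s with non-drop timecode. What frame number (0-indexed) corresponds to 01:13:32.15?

Total seconds to the label: (1 × 3600 + 13 × 60 + 32) = 4412.
Frame index = 4412 × 24 + 15 = 105903.

frame 105903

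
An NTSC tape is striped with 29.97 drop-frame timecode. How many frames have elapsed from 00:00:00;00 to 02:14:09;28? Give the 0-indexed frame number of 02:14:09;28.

241256

As if non-drop at 30 labels/s: (2 × 3600 + 14 × 60 + 9) × 30 + 28 = 241498.
Minute boundaries passed: 134; those not divisible by 10: 134 − 13 = 121; dropped labels = 2 × 121 = 242.
Actual frame index = 241498 − 242 = 241256.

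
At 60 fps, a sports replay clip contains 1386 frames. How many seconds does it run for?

Running time = 1386 / (60) = 23.1 s.

23.1 seconds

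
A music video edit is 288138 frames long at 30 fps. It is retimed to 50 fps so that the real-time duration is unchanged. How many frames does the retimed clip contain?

480230 frames

Frames at target rate = 288138 × (50) / (30) = 480230.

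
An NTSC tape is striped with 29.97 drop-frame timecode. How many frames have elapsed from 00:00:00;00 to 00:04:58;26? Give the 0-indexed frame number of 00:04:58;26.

Complete 10-minute blocks: 0, each 17982 frames → 0.
Remaining 4 whole minutes in the current block: 1800 + 3 × 1798 = 7194 frames.
Within the current minute: 58 × 30 + 26 − 2 = 1764 (labels ;00/;01 skipped at this minute). Total = 0 + 7194 + 1764 = 8958.

8958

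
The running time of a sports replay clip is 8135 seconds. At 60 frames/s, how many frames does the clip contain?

488100 frames

Frames = 8135 × 60 = 488100.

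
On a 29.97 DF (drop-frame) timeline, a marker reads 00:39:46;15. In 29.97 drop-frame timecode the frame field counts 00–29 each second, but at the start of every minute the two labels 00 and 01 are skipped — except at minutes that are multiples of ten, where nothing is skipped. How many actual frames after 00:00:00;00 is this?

71523

Complete 10-minute blocks: 3, each 17982 frames → 53946.
Remaining 9 whole minutes in the current block: 1800 + 8 × 1798 = 16184 frames.
Within the current minute: 46 × 30 + 15 − 2 = 1393 (labels ;00/;01 skipped at this minute). Total = 53946 + 16184 + 1393 = 71523.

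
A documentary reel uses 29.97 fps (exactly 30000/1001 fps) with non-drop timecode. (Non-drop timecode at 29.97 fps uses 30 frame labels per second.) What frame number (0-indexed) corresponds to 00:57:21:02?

Total seconds to the label: (0 × 3600 + 57 × 60 + 21) = 3441.
Frame index = 3441 × 30 + 2 = 103232.

103232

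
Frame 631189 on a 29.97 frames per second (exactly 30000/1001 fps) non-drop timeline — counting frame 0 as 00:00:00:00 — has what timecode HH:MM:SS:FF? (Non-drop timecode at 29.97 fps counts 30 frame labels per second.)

05:50:39:19

631189 ÷ 30 = 21039 full seconds, remainder 19 frames.
21039 s = 5 h 50 min 39 s.
Timecode: 05:50:39:19.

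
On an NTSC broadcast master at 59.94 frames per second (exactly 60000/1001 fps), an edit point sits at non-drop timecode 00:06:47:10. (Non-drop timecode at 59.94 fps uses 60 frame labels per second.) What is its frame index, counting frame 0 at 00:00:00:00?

24430

Total seconds to the label: (0 × 3600 + 6 × 60 + 47) = 407.
Frame index = 407 × 60 + 10 = 24430.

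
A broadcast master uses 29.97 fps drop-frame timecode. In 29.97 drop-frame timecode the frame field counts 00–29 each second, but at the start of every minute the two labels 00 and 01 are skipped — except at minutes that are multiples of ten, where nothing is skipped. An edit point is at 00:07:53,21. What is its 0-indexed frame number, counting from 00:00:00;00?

Complete 10-minute blocks: 0, each 17982 frames → 0.
Remaining 7 whole minutes in the current block: 1800 + 6 × 1798 = 12588 frames.
Within the current minute: 53 × 30 + 21 − 2 = 1609 (labels ;00/;01 skipped at this minute). Total = 0 + 12588 + 1609 = 14197.

14197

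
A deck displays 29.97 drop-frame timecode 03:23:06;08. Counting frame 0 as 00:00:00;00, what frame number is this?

365222

As if non-drop at 30 labels/s: (3 × 3600 + 23 × 60 + 6) × 30 + 8 = 365588.
Minute boundaries passed: 203; those not divisible by 10: 203 − 20 = 183; dropped labels = 2 × 183 = 366.
Actual frame index = 365588 − 366 = 365222.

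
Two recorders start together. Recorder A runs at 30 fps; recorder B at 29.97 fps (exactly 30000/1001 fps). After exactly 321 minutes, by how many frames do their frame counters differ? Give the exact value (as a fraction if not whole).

321 min = 19260 s.
A emits 30 × 19260 = 577800 frames; B emits 30000/1001 × 19260 = 577800000/1001.
Difference = 577800/1001 frames (≈ 577.2228); B is behind A.

577800/1001 frames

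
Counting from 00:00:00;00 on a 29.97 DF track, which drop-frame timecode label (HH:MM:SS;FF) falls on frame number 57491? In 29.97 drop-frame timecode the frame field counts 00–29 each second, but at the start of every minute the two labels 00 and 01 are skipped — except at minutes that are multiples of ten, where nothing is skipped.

00:31:58;07

Each 10-minute DF block holds 10 × 60 × 30 − 9 × 2 = 17982 frames. 57491 ÷ 17982 → 3 full blocks, remainder 3545.
Within the partial block the first minute is 1800 frames and each further minute 1798, so 1 further minute boundary passed. Total skipped labels = 18 × 3 + 2 × 1 = 56.
Non-drop label index = 57491 + 56 = 57547; at 30 labels/s that is 00:31:58:07, i.e. DF 00:31:58;07.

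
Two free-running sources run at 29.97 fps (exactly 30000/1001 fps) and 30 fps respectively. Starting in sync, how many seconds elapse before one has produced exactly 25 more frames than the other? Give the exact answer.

5005/6 seconds

The gap grows by |30 − 30000/1001| = 30/1001 frames per second.
Time for a 25-frame gap: 25 ÷ (30/1001) = 5005/6 s.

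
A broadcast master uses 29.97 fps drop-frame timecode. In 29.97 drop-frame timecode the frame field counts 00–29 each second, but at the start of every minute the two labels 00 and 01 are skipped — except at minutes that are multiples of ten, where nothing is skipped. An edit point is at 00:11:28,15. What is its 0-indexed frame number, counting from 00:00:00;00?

20635

Complete 10-minute blocks: 1, each 17982 frames → 17982.
Remaining 1 whole minute in the current block: 1800 + 0 × 1798 = 1800 frames.
Within the current minute: 28 × 30 + 15 − 2 = 853 (labels ;00/;01 skipped at this minute). Total = 17982 + 1800 + 853 = 20635.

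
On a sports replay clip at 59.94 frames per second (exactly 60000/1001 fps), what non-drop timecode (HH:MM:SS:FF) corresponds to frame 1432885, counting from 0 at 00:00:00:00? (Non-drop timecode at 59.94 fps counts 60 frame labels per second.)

1432885 ÷ 60 = 23881 full seconds, remainder 25 frames.
23881 s = 6 h 38 min 1 s.
Timecode: 06:38:01:25.

06:38:01:25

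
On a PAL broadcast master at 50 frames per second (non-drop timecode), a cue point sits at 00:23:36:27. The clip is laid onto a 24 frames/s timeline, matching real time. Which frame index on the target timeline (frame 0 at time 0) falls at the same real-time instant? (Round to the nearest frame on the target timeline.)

Source frame index: (0×3600 + 23×60 + 36) × 50 + 27 = 70827.
Real time: 70827 / (50) = 70827/50 s.
Target frame: (70827/50) × (24) = 849924/25 ≈ 33996.960 → 33997.

frame 33997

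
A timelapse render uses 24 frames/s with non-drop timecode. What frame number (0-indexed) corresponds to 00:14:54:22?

21478

Total seconds to the label: (0 × 3600 + 14 × 60 + 54) = 894.
Frame index = 894 × 24 + 22 = 21478.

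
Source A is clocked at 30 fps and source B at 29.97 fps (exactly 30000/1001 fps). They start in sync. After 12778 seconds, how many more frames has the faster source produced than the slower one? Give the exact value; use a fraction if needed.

A emits 30 × 12778 = 383340 frames; B emits 30000/1001 × 12778 = 383340000/1001.
Difference = 383340/1001 frames (≈ 382.9570); B is behind A.

383340/1001 frames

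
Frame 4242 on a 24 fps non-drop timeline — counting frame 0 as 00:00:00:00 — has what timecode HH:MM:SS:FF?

4242 ÷ 24 = 176 full seconds, remainder 18 frames.
176 s = 0 h 2 min 56 s.
Timecode: 00:02:56:18.

00:02:56:18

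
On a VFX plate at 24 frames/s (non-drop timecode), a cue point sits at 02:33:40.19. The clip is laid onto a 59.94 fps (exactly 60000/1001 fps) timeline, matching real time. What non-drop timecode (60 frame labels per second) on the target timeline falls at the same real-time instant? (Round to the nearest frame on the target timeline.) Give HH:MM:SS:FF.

02:33:31:35

Source frame index: (2×3600 + 33×60 + 40) × 24 + 19 = 221299.
Real time: 221299 / (24) = 221299/24 s.
Target frame: (221299/24) × (60000/1001) = 42557500/77 ≈ 552694.805 → 552695.
At 60 labels/s: frame 552695 → 02:33:31:35.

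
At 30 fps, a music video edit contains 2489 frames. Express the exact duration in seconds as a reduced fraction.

2489/30 seconds

Running time = 2489 ÷ (30) = 2489 × 1/30 = 2489/30 s.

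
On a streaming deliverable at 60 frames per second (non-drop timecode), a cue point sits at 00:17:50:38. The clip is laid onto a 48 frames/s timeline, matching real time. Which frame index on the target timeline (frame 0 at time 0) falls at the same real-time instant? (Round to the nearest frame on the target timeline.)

frame 51390

Source frame index: (0×3600 + 17×60 + 50) × 60 + 38 = 64238.
Real time: 64238 / (60) = 32119/30 s.
Target frame: (32119/30) × (48) = 256952/5 ≈ 51390.400 → 51390.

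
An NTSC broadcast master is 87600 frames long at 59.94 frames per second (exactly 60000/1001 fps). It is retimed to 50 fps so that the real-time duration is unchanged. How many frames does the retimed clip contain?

73073 frames

Target frames = source frames × (target rate / source rate) = 87600 × (50)/(60000/1001) = 87600 × 1001/1200 = 73073.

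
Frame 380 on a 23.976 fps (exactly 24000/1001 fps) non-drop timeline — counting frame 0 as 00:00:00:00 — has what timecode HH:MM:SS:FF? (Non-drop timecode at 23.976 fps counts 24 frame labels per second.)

00:00:15:20

380 ÷ 24 = 15 full seconds, remainder 20 frames.
15 s = 0 h 0 min 15 s.
Timecode: 00:00:15:20.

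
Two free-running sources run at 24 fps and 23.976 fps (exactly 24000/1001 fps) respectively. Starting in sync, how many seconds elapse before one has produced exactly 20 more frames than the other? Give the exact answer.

5005/6 seconds

The gap grows by |24000/1001 − 24| = 24/1001 frames per second.
Time for a 20-frame gap: 20 ÷ (24/1001) = 5005/6 s.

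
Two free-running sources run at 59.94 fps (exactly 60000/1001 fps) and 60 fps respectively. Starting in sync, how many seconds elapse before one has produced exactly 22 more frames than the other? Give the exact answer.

The gap grows by |60 − 60000/1001| = 60/1001 frames per second.
Time for a 22-frame gap: 22 ÷ (60/1001) = 11011/30 s.

11011/30 seconds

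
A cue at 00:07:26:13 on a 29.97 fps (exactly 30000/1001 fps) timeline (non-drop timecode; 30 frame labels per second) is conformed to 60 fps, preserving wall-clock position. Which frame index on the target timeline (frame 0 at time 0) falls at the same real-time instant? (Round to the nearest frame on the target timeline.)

frame 26813

Source frame index: (0×3600 + 7×60 + 26) × 30 + 13 = 13393.
Real time: 13393 / (30000/1001) = 13406393/30000 s.
Target frame: (13406393/30000) × (60) = 13406393/500 ≈ 26812.786 → 26813.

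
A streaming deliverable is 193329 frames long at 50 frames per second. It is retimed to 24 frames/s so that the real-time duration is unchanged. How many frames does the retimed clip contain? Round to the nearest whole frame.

Frames at target rate = 193329 × (24) / (50) = 2319948/25 ≈ 92797.920.
Nearest whole frame: 92798.

92798 frames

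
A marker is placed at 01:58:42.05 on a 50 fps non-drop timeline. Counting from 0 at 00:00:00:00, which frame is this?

Total seconds to the label: (1 × 3600 + 58 × 60 + 42) = 7122.
Frame index = 7122 × 50 + 5 = 356105.

frame 356105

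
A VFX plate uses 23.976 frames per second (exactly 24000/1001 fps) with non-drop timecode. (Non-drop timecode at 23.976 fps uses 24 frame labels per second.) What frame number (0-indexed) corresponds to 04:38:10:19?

frame 400579

Total seconds to the label: (4 × 3600 + 38 × 60 + 10) = 16690.
Frame index = 16690 × 24 + 19 = 400579.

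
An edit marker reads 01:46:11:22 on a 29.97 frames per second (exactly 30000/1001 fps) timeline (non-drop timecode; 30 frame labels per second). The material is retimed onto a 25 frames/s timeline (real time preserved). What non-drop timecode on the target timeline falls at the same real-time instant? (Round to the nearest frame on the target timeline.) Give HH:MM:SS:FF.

Source frame index: (1×3600 + 46×60 + 11) × 30 + 22 = 191152.
Real time: 191152 / (30000/1001) = 11958947/1875 s.
Target frame: (11958947/1875) × (25) = 11958947/75 ≈ 159452.627 → 159453.
At 25 labels/s: frame 159453 → 01:46:18:03.

01:46:18:03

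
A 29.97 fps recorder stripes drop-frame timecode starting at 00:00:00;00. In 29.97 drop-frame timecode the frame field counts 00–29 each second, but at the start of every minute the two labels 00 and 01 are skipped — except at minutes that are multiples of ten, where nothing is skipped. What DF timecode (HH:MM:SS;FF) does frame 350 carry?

00:00:11;20

Ten DF minutes hold 17982 frames, so frame 350 lies in block 0 (frames 0–17981) with 350 frames into that block.
The block's first minute is 1800 frames and the rest 1798 each; 350 frames reaches minute 0, so 0 × 18 + 0 × 2 = 0 labels have been skipped so far.
Adding those back, label number 350 + 0 = 350 at 30 labels/s is 11 s + 20 f = 0 h 0 min 11 s frame 20, i.e. 00:00:11;20.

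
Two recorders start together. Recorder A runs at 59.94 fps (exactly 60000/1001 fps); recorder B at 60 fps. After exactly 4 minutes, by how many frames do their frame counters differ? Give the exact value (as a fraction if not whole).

14400/1001 frames

4 min = 240 s.
A emits 60000/1001 × 240 = 14400000/1001 frames; B emits 60 × 240 = 14400.
Difference = 14400/1001 frames (≈ 14.3856); B is ahead of A.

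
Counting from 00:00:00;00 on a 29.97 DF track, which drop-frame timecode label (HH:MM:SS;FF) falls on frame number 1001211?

09:16:47;03

Ten DF minutes hold 17982 frames, so frame 1001211 lies in block 55 (frames 989010–1006991) with 12201 frames into that block.
The block's first minute is 1800 frames and the rest 1798 each; 12201 frames reaches minute 6, so 55 × 18 + 6 × 2 = 1002 labels have been skipped so far.
Adding those back, label number 1001211 + 1002 = 1002213 at 30 labels/s is 33407 s + 3 f = 9 h 16 min 47 s frame 3, i.e. 09:16:47;03.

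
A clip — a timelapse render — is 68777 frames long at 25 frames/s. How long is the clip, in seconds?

Running time = 68777 / (25) = 2751.08 s.

2751.08 seconds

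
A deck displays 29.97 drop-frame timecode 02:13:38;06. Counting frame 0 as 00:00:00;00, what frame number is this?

As if non-drop at 30 labels/s: (2 × 3600 + 13 × 60 + 38) × 30 + 6 = 240546.
Minute boundaries passed: 133; those not divisible by 10: 133 − 13 = 120; dropped labels = 2 × 120 = 240.
Actual frame index = 240546 − 240 = 240306.

240306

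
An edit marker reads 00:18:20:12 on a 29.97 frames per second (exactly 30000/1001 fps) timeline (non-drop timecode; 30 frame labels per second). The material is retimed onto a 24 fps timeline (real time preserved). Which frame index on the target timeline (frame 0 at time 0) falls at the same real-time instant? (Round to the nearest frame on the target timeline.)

frame 26436

Source frame index: (0×3600 + 18×60 + 20) × 30 + 12 = 33012.
Real time: 33012 / (30000/1001) = 2753751/2500 s.
Target frame: (2753751/2500) × (24) = 16522506/625 ≈ 26436.010 → 26436.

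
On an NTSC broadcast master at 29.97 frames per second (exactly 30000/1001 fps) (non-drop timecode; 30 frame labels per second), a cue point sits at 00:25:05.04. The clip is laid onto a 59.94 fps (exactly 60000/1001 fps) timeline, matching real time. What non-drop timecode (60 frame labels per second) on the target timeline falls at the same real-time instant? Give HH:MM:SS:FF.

00:25:05:08

Source frame index: (0×3600 + 25×60 + 5) × 30 + 4 = 45154.
Real time: 45154 / (30000/1001) = 22599577/15000 s.
Target frame: (22599577/15000) × (60000/1001) = 90308.
At 60 labels/s: frame 90308 → 00:25:05:08.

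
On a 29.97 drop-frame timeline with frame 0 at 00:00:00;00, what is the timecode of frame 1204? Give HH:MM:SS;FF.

00:00:40;04

Ten DF minutes hold 17982 frames, so frame 1204 lies in block 0 (frames 0–17981) with 1204 frames into that block.
The block's first minute is 1800 frames and the rest 1798 each; 1204 frames reaches minute 0, so 0 × 18 + 0 × 2 = 0 labels have been skipped so far.
Adding those back, label number 1204 + 0 = 1204 at 30 labels/s is 40 s + 4 f = 0 h 0 min 40 s frame 4, i.e. 00:00:40;04.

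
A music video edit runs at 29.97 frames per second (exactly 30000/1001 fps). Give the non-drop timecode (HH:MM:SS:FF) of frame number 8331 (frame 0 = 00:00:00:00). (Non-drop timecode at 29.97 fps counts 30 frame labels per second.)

8331 ÷ 30 = 277 full seconds, remainder 21 frames.
277 s = 0 h 4 min 37 s.
Timecode: 00:04:37:21.

00:04:37:21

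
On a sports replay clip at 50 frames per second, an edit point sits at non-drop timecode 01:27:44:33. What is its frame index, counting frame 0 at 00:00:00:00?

Total seconds to the label: (1 × 3600 + 27 × 60 + 44) = 5264.
Frame index = 5264 × 50 + 33 = 263233.

frame 263233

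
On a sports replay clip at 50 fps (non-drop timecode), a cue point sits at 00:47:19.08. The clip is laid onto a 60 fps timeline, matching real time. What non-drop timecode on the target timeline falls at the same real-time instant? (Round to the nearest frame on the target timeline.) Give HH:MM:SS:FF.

Source frame index: (0×3600 + 47×60 + 19) × 50 + 8 = 141958.
Real time: 141958 / (50) = 70979/25 s.
Target frame: (70979/25) × (60) = 851748/5 ≈ 170349.600 → 170350.
At 60 labels/s: frame 170350 → 00:47:19:10.

00:47:19:10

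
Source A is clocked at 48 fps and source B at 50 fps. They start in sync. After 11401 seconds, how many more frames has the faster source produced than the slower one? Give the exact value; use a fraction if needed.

22802 frames

A emits 48 × 11401 = 547248 frames; B emits 50 × 11401 = 570050.
Difference = 22802 frames; B is ahead of A.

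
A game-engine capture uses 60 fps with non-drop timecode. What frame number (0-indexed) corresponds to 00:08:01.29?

28889

Total seconds to the label: (0 × 3600 + 8 × 60 + 1) = 481.
Frame index = 481 × 60 + 29 = 28889.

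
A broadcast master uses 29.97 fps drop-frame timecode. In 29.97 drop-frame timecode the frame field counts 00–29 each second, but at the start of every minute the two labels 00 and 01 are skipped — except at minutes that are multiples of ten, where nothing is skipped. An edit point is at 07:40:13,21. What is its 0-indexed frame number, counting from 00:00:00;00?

827583

As if non-drop at 30 labels/s: (7 × 3600 + 40 × 60 + 13) × 30 + 21 = 828411.
Minute boundaries passed: 460; those not divisible by 10: 460 − 46 = 414; dropped labels = 2 × 414 = 828.
Actual frame index = 828411 − 828 = 827583.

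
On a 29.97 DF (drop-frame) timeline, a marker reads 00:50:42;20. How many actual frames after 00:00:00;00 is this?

As if non-drop at 30 labels/s: (0 × 3600 + 50 × 60 + 42) × 30 + 20 = 91280.
Minute boundaries passed: 50; those not divisible by 10: 50 − 5 = 45; dropped labels = 2 × 45 = 90.
Actual frame index = 91280 − 90 = 91190.

91190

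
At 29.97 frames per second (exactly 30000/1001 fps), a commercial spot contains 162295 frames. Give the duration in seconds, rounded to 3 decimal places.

5415.243 seconds

Running time = 162295 × 1001/30000 = 32491459/6000 s ≈ 5415.243 s.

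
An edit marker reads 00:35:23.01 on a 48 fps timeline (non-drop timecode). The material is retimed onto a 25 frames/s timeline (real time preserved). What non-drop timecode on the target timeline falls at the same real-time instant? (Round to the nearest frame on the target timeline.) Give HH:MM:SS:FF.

00:35:23:01

Source frame index: (0×3600 + 35×60 + 23) × 48 + 1 = 101905.
Real time: 101905 / (48) = 101905/48 s.
Target frame: (101905/48) × (25) = 2547625/48 ≈ 53075.521 → 53076.
At 25 labels/s: frame 53076 → 00:35:23:01.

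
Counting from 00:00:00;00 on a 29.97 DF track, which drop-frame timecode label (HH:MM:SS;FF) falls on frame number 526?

00:00:17;16

Each 10-minute DF block holds 10 × 60 × 30 − 9 × 2 = 17982 frames. 526 ÷ 17982 → 0 full blocks, remainder 526.
Within the partial block the first minute is 1800 frames and each further minute 1798, so 0 further minute boundaries passed. Total skipped labels = 18 × 0 + 2 × 0 = 0.
Non-drop label index = 526 + 0 = 526; at 30 labels/s that is 00:00:17:16, i.e. DF 00:00:17;16.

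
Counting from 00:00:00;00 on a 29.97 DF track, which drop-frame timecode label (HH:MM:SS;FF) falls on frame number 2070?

Ten DF minutes hold 17982 frames, so frame 2070 lies in block 0 (frames 0–17981) with 2070 frames into that block.
The block's first minute is 1800 frames and the rest 1798 each; 2070 frames reaches minute 1, so 0 × 18 + 1 × 2 = 2 labels have been skipped so far.
Adding those back, label number 2070 + 2 = 2072 at 30 labels/s is 69 s + 2 f = 0 h 1 min 9 s frame 2, i.e. 00:01:09;02.

00:01:09;02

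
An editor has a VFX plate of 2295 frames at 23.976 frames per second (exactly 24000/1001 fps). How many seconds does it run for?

95.720625 seconds

Running time = 2295 / (24000/1001) = 95.720625 s.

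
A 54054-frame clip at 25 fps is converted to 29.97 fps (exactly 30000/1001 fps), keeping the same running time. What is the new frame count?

64800 frames

Target frames = source frames × (target rate / source rate) = 54054 × (30000/1001)/(25) = 54054 × 1200/1001 = 64800.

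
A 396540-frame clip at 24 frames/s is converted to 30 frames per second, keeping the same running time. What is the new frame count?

495675 frames

Target frames = source frames × (target rate / source rate) = 396540 × (30)/(24) = 396540 × 5/4 = 495675.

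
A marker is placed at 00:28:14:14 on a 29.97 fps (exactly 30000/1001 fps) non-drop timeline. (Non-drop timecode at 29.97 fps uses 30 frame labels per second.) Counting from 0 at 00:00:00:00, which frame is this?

50834

Total seconds to the label: (0 × 3600 + 28 × 60 + 14) = 1694.
Frame index = 1694 × 30 + 14 = 50834.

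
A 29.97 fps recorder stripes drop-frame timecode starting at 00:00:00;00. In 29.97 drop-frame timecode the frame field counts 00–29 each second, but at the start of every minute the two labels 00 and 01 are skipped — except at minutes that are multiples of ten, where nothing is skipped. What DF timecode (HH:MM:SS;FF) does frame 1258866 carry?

11:40:04;06

Ten DF minutes hold 17982 frames, so frame 1258866 lies in block 70 (frames 1258740–1276721) with 126 frames into that block.
The block's first minute is 1800 frames and the rest 1798 each; 126 frames reaches minute 0, so 70 × 18 + 0 × 2 = 1260 labels have been skipped so far.
Adding those back, label number 1258866 + 1260 = 1260126 at 30 labels/s is 42004 s + 6 f = 11 h 40 min 4 s frame 6, i.e. 11:40:04;06.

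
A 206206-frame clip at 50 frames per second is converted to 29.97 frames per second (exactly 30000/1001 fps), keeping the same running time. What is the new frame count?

123600 frames

Target frames = source frames × (target rate / source rate) = 206206 × (30000/1001)/(50) = 206206 × 600/1001 = 123600.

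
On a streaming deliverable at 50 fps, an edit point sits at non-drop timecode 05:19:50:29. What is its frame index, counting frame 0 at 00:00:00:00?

Total seconds to the label: (5 × 3600 + 19 × 60 + 50) = 19190.
Frame index = 19190 × 50 + 29 = 959529.

959529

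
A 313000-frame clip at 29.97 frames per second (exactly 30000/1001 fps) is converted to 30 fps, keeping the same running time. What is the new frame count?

313313 frames

Target frames = source frames × (target rate / source rate) = 313000 × (30)/(30000/1001) = 313000 × 1001/1000 = 313313.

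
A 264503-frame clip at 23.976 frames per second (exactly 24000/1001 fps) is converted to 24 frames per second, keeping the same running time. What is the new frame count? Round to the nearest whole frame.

264768 frames

Frames at target rate = 264503 × (24) / (24000/1001) = 264767503/1000 ≈ 264767.503.
Nearest whole frame: 264768.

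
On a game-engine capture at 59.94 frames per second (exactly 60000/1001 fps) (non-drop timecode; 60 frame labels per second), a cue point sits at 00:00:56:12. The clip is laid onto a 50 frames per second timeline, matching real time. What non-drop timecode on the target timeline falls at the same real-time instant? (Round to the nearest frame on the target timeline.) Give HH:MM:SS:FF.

Source frame index: (0×3600 + 0×60 + 56) × 60 + 12 = 3372.
Real time: 3372 / (60000/1001) = 281281/5000 s.
Target frame: (281281/5000) × (50) = 281281/100 ≈ 2812.810 → 2813.
At 50 labels/s: frame 2813 → 00:00:56:13.

00:00:56:13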